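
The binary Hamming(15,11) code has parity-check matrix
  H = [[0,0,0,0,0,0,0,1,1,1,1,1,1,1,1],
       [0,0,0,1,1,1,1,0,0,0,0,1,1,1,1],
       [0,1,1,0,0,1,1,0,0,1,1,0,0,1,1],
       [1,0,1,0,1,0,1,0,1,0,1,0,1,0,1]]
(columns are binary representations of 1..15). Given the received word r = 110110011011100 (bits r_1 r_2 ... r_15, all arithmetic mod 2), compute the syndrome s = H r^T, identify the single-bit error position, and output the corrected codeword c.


s = (1, 0, 0, 1)^T, error position = 9, corrected codeword c = 110110010011100

Compute s = H r^T mod 2 one row at a time:
  s_1 = 1 + 1 + 0 + 1 + 1 + 1 + 0 + 0 = 5 ≡ 1 (mod 2).
  s_2 = 1 + 1 + 0 + 0 + 1 + 1 + 0 + 0 = 4 ≡ 0 (mod 2).
  s_3 = 1 + 0 + 0 + 0 + 0 + 1 + 0 + 0 = 2 ≡ 0 (mod 2).
  s_4 = 1 + 0 + 1 + 0 + 1 + 1 + 1 + 0 = 5 ≡ 1 (mod 2).
s = (1, 0, 0, 1)^T — this equals column 9 of H (binary 1001), so error is at position 9.
Correct: flip bit 9 of r = 110110011011100 to get c = 110110010011100.


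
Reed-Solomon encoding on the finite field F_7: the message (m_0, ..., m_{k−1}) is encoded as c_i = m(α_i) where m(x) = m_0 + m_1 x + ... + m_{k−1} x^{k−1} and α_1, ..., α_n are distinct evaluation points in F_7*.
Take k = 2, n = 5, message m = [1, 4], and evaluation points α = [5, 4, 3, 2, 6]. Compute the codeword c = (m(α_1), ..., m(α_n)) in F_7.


c = [0, 3, 6, 2, 4]

Message polynomial: m(x) = 1 + 4·x (mod 7).
For each evaluation point α_i, compute m(α_i) mod 7:
  α_1 = 5: Horner steps 4 → 0, so m(5) = 0.
  α_2 = 4: Horner steps 4 → 3, so m(4) = 3.
  α_3 = 3: Horner steps 4 → 6, so m(3) = 6.
  α_4 = 2: Horner steps 4 → 2, so m(2) = 2.
  α_5 = 6: Horner steps 4 → 4, so m(6) = 4.
Codeword c = [0, 3, 6, 2, 4] ∈ F_7^5.


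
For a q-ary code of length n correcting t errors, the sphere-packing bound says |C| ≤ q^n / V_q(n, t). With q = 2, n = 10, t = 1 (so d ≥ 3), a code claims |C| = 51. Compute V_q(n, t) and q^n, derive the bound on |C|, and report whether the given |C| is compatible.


V_q(n, t) = 11, q^n = 1024, Hamming bound = 93, |C| = 51 ≤ bound (satisfied).

Step 1: Compute V_q(n, t) = Σ_{j=0}^1 C(n, j) (q−1)^j.
  j = 0: C(10,0)·(1)^0 = 1·1 = 1.
  j = 1: C(10,1)·(1)^1 = 10·1 = 10.
  V_q(n, t) = 1 + 10 = 11.
Step 2: q^n = 2^10 = 1024.
Step 3: Hamming bound ⌊q^n / V_q(n,t)⌋ = ⌊1024/11⌋ = 93.
Step 4: Compare |C| = 51 to 93: satisfied.
The claimed |C| lies below the Hamming bound.


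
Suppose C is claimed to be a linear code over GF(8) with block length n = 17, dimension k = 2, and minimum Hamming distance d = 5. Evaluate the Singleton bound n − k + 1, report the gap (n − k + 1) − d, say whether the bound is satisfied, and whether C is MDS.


Singleton RHS = n − k + 1 = 16, slack = 11, bound satisfied, not MDS.

Singleton bound: d ≤ n − k + 1.
Here n = 17, k = 2, so n − k + 1 = 16.
Given d = 5, check d ≤ 16: YES.
Slack = (n − k + 1) − d = 11.
The code is NOT MDS (slack = 11 > 0).
Description: the claimed parameters are [17, 2, 5]_8; such a code would be non-MDS.


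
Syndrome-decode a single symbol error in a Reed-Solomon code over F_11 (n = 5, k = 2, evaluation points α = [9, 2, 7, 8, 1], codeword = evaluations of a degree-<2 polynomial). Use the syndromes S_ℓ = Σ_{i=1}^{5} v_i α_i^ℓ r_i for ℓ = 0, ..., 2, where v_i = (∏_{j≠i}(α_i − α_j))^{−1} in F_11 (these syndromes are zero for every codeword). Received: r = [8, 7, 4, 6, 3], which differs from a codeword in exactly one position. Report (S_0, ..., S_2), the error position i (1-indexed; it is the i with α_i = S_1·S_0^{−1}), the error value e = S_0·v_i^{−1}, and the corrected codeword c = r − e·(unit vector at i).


S = (9, 7, 3), error at position 2, error magnitude e = 2, c = [8, 5, 4, 6, 3].

Step 1: column multipliers v_i = (∏_{j≠i}(α_i − α_j))^{−1} mod 11.
  i = 1 (α = 9): (9−2)(9−7)(9−8)(9−1) = 7·2·1·8 = 112 ≡ 2, so v_1 = 2^{−1} = 6 (mod 11).
  i = 2 (α = 2): (2−9)(2−7)(2−8)(2−1) = (−7)·(−5)·(−6)·1 = −210 ≡ 10, so v_2 = 10^{−1} = 10 (mod 11).
  i = 3 (α = 7): (7−9)(7−2)(7−8)(7−1) = (−2)·5·(−1)·6 = 60 ≡ 5, so v_3 = 5^{−1} = 9 (mod 11).
  i = 4 (α = 8): (8−9)(8−2)(8−7)(8−1) = (−1)·6·1·7 = −42 ≡ 2, so v_4 = 2^{−1} = 6 (mod 11).
  i = 5 (α = 1): (1−9)(1−2)(1−7)(1−8) = (−8)·(−1)·(−6)·(−7) = 336 ≡ 6, so v_5 = 6^{−1} = 2 (mod 11).
  v = [6, 10, 9, 6, 2].
Step 2: syndromes of r = [8, 7, 4, 6, 3] (all sums mod 11).
  S_0 = Σ v_i r_i = 6·8 + 10·7 + 9·4 + 6·6 + 2·3 = 196 ≡ 9.
  S_1 = Σ v_i α_i r_i = 6·9·8 + 10·2·7 + 9·7·4 + 6·8·6 + 2·1·3 = 1118 ≡ 7.
  α_i^2 mod 11 = [4, 4, 5, 9, 1].
  S_2 = Σ v_i α_i^2 r_i = 6·4·8 + 10·4·7 + 9·5·4 + 6·9·6 + 2·1·3 = 982 ≡ 3.
  S = (9, 7, 3) ≠ 0, so r is not a codeword (an error is present).
Step 3: locate the error. For a single error e at position i, S_ℓ = v_i·e·α_i^ℓ, so α_err = S_1/S_0.
  S_0^{−1} = 9^{−1} = 5 (mod 11), so α_err = 7·5 = 35 ≡ 2 = α_2. Error position i = 2.
  Consistency check: S_2/S_1 = 3·8 = 24 ≡ 2 = α_err ✓ (single-error assumption holds).
Step 4: error magnitude e = S_0/v_2 = S_0·∏_{j≠2}(α_2 − α_j) = 9·10 = 90 ≡ 2 (mod 11).
Step 5: correct position 2: c_2 = r_2 − e = 7 − 2 ≡ 5 (mod 11). Hence c = [8, 5, 4, 6, 3].
  Check: interpolating c through the α_i gives m(x) = 1 + 2·x (degree < 2) with m(α_i) = c_i for every i, so c is indeed a codeword.


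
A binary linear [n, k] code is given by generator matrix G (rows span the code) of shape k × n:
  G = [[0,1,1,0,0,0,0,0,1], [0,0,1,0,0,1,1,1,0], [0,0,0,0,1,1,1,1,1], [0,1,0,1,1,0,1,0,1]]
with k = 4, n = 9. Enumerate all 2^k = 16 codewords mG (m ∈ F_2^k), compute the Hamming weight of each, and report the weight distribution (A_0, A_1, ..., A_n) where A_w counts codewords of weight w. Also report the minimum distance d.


Weight distribution: A_0 = 1, A_2 = 1, A_3 = 3, A_4 = 5, A_5 = 4, A_6 = 1, A_7 = 1. Minimum distance d = 2.

Enumerate all 2^4 = 16 messages m ∈ F_2^4.
For each, compute codeword c = mG in F_2^9, then tally its weight.
  m = 0000 → c = 000000000, weight = 0.
  m = 1000 → c = 011000001, weight = 3.
  m = 0100 → c = 001001110, weight = 4.
  m = 1100 → c = 010001111, weight = 5.
  m = 0010 → c = 000011111, weight = 5.
  m = 1010 → c = 011011110, weight = 6.
  m = 0110 → c = 001010001, weight = 3.
  m = 1110 → c = 010010000, weight = 2.
  m = 0001 → c = 010110101, weight = 5.
  m = 1001 → c = 001110100, weight = 4.
  m = 0101 → c = 011111011, weight = 7.
  m = 1101 → c = 000111010, weight = 4.
  m = 0011 → c = 010101010, weight = 4.
  m = 1011 → c = 001101011, weight = 5.
  m = 0111 → c = 011100100, weight = 4.
  m = 1111 → c = 000100101, weight = 3.
Tally weights:
  weight 0: 1 codewords.
  weight 2: 1 codewords.
  weight 3: 3 codewords.
  weight 4: 5 codewords.
  weight 5: 4 codewords.
  weight 6: 1 codewords.
  weight 7: 1 codewords.
Minimum distance d = smallest w > 0 with A_w > 0 = 2.
Sanity: Σ A_w = 16 = 2^4 = 16 ✓.


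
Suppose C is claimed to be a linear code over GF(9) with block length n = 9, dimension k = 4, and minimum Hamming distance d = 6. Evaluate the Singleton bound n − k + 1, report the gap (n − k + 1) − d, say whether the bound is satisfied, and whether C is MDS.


Singleton RHS = n − k + 1 = 6, slack = 0, bound satisfied, MDS.

Singleton bound: d ≤ n − k + 1.
Here n = 9, k = 4, so n − k + 1 = 6.
Given d = 6, check d ≤ 6: YES.
Slack = (n − k + 1) − d = 0.
The code is MDS (slack = 0).
Description: the claimed parameters are [9, 4, 6]_9; such a code would be MDS (meets Singleton bound).


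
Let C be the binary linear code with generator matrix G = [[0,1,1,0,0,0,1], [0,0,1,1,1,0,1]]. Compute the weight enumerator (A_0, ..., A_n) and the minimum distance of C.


Weight distribution: A_0 = 1, A_3 = 2, A_4 = 1. Minimum distance d = 3.

Enumerate all 2^2 = 4 messages m ∈ F_2^2.
For each, compute codeword c = mG in F_2^7, then tally its weight.
  m = 00 → c = 0000000, weight = 0.
  m = 10 → c = 0110001, weight = 3.
  m = 01 → c = 0011101, weight = 4.
  m = 11 → c = 0101100, weight = 3.
Tally weights:
  weight 0: 1 codewords.
  weight 3: 2 codewords.
  weight 4: 1 codewords.
Minimum distance d = smallest w > 0 with A_w > 0 = 3.
Sanity: Σ A_w = 4 = 2^2 = 4 ✓.


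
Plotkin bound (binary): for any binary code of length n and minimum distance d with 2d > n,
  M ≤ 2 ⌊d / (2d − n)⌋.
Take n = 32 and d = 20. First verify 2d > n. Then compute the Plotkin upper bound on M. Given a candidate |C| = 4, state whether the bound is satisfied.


Plotkin bound M ≤ 4; given |C| = 4 ≤ bound (satisfied).

Check applicability: 2d = 40, n = 32.
2d − n = 8 > 0, so Plotkin applies.
Compute d/(2d−n) = 20/8 ≈ 2.5000.
⌊d/(2d−n)⌋ = 2.
Plotkin bound: M ≤ 2·2 = 4.
Given |C| = 4, check: satisfied.
This |C| is at the Plotkin bound.


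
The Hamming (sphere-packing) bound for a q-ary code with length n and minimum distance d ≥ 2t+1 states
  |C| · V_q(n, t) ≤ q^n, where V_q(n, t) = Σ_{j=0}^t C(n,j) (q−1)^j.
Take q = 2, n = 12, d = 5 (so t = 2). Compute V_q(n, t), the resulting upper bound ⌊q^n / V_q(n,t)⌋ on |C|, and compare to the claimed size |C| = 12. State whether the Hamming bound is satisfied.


V_q(n, t) = 79, q^n = 4096, Hamming bound = 51, |C| = 12 ≤ bound (satisfied).

Step 1: Compute V_q(n, t) = Σ_{j=0}^2 C(n, j) (q−1)^j.
  j = 0: C(12,0)·(1)^0 = 1·1 = 1.
  j = 1: C(12,1)·(1)^1 = 12·1 = 12.
  j = 2: C(12,2)·(1)^2 = 66·1 = 66.
  V_q(n, t) = 1 + 12 + 66 = 79.
Step 2: q^n = 2^12 = 4096.
Step 3: Hamming bound ⌊q^n / V_q(n,t)⌋ = ⌊4096/79⌋ = 51.
Step 4: Compare |C| = 12 to 51: satisfied.
The claimed |C| lies below the Hamming bound.


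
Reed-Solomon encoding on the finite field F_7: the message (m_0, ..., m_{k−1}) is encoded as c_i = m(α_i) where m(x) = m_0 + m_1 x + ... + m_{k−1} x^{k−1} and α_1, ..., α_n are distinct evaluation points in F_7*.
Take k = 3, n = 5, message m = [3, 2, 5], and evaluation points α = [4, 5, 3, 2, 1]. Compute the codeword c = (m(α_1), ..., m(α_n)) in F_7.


c = [0, 5, 5, 6, 3]

Message polynomial: m(x) = 3 + 2·x + 5·x^2 (mod 7).
For each evaluation point α_i, compute m(α_i) mod 7:
  α_1 = 4: Horner steps 5 → 1 → 0, so m(4) = 0.
  α_2 = 5: Horner steps 5 → 6 → 5, so m(5) = 5.
  α_3 = 3: Horner steps 5 → 3 → 5, so m(3) = 5.
  α_4 = 2: Horner steps 5 → 5 → 6, so m(2) = 6.
  α_5 = 1: Horner steps 5 → 0 → 3, so m(1) = 3.
Codeword c = [0, 5, 5, 6, 3] ∈ F_7^5.


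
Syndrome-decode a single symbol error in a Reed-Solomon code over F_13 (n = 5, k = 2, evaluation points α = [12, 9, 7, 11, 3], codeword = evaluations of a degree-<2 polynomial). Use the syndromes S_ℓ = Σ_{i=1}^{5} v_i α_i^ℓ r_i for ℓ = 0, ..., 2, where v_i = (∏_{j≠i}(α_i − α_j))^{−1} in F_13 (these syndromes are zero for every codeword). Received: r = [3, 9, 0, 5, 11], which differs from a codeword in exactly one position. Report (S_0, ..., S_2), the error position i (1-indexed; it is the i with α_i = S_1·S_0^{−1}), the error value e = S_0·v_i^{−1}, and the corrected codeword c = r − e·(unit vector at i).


S = (10, 4, 12), error at position 5, error magnitude e = 3, c = [3, 9, 0, 5, 8].

Step 1: column multipliers v_i = (∏_{j≠i}(α_i − α_j))^{−1} mod 13.
  i = 1 (α = 12): (12−9)(12−7)(12−11)(12−3) = 3·5·1·9 = 135 ≡ 5, so v_1 = 5^{−1} = 8 (mod 13).
  i = 2 (α = 9): (9−12)(9−7)(9−11)(9−3) = (−3)·2·(−2)·6 = 72 ≡ 7, so v_2 = 7^{−1} = 2 (mod 13).
  i = 3 (α = 7): (7−12)(7−9)(7−11)(7−3) = (−5)·(−2)·(−4)·4 = −160 ≡ 9, so v_3 = 9^{−1} = 3 (mod 13).
  i = 4 (α = 11): (11−12)(11−9)(11−7)(11−3) = (−1)·2·4·8 = −64 ≡ 1, so v_4 = 1^{−1} = 1 (mod 13).
  i = 5 (α = 3): (3−12)(3−9)(3−7)(3−11) = (−9)·(−6)·(−4)·(−8) = 1728 ≡ 12, so v_5 = 12^{−1} = 12 (mod 13).
  v = [8, 2, 3, 1, 12].
Step 2: syndromes of r = [3, 9, 0, 5, 11] (all sums mod 13).
  S_0 = Σ v_i r_i = 8·3 + 2·9 + 3·0 + 1·5 + 12·11 = 179 ≡ 10.
  S_1 = Σ v_i α_i r_i = 8·12·3 + 2·9·9 + 3·7·0 + 1·11·5 + 12·3·11 = 901 ≡ 4.
  α_i^2 mod 13 = [1, 3, 10, 4, 9].
  S_2 = Σ v_i α_i^2 r_i = 8·1·3 + 2·3·9 + 3·10·0 + 1·4·5 + 12·9·11 = 1286 ≡ 12.
  S = (10, 4, 12) ≠ 0, so r is not a codeword (an error is present).
Step 3: locate the error. For a single error e at position i, S_ℓ = v_i·e·α_i^ℓ, so α_err = S_1/S_0.
  S_0^{−1} = 10^{−1} = 4 (mod 13), so α_err = 4·4 = 16 ≡ 3 = α_5. Error position i = 5.
  Consistency check: S_2/S_1 = 12·10 = 120 ≡ 3 = α_err ✓ (single-error assumption holds).
Step 4: error magnitude e = S_0/v_5 = S_0·∏_{j≠5}(α_5 − α_j) = 10·12 = 120 ≡ 3 (mod 13).
Step 5: correct position 5: c_5 = r_5 − e = 11 − 3 ≡ 8 (mod 13). Hence c = [3, 9, 0, 5, 8].
  Check: interpolating c through the α_i gives m(x) = 1 + 11·x (degree < 2) with m(α_i) = c_i for every i, so c is indeed a codeword.


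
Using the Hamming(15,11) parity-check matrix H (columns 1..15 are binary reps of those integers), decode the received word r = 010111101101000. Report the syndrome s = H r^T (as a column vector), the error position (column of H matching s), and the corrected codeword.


s = (1, 1, 0, 1)^T, error position = 13, corrected codeword c = 010111101101100

Compute s = H r^T mod 2 one row at a time:
  s_1 = 0 + 1 + 1 + 0 + 1 + 0 + 0 + 0 = 3 ≡ 1 (mod 2).
  s_2 = 1 + 1 + 1 + 1 + 1 + 0 + 0 + 0 = 5 ≡ 1 (mod 2).
  s_3 = 1 + 0 + 1 + 1 + 1 + 0 + 0 + 0 = 4 ≡ 0 (mod 2).
  s_4 = 0 + 0 + 1 + 1 + 1 + 0 + 0 + 0 = 3 ≡ 1 (mod 2).
s = (1, 1, 0, 1)^T — this equals column 13 of H (binary 1101), so error is at position 13.
Correct: flip bit 13 of r = 010111101101000 to get c = 010111101101100.


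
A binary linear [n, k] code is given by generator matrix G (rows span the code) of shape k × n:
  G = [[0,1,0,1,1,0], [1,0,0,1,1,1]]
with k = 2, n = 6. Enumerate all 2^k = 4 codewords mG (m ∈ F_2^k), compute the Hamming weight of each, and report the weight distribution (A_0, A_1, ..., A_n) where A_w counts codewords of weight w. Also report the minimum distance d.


Weight distribution: A_0 = 1, A_3 = 2, A_4 = 1. Minimum distance d = 3.

Enumerate all 2^2 = 4 messages m ∈ F_2^2.
For each, compute codeword c = mG in F_2^6, then tally its weight.
  m = 00 → c = 000000, weight = 0.
  m = 10 → c = 010110, weight = 3.
  m = 01 → c = 100111, weight = 4.
  m = 11 → c = 110001, weight = 3.
Tally weights:
  weight 0: 1 codewords.
  weight 3: 2 codewords.
  weight 4: 1 codewords.
Minimum distance d = smallest w > 0 with A_w > 0 = 3.
Sanity: Σ A_w = 4 = 2^2 = 4 ✓.


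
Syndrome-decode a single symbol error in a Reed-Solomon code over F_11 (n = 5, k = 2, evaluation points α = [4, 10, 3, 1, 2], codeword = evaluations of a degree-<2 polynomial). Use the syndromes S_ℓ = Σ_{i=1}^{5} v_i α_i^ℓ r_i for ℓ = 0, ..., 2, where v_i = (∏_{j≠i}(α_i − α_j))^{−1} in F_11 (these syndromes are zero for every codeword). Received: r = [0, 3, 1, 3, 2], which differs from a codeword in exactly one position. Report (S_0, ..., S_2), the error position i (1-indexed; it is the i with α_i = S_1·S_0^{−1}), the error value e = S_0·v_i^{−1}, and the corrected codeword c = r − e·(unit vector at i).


S = (2, 9, 2), error at position 2, error magnitude e = 9, c = [0, 5, 1, 3, 2].

Step 1: column multipliers v_i = (∏_{j≠i}(α_i − α_j))^{−1} mod 11.
  i = 1 (α = 4): (4−10)(4−3)(4−1)(4−2) = (−6)·1·3·2 = −36 ≡ 8, so v_1 = 8^{−1} = 7 (mod 11).
  i = 2 (α = 10): (10−4)(10−3)(10−1)(10−2) = 6·7·9·8 = 3024 ≡ 10, so v_2 = 10^{−1} = 10 (mod 11).
  i = 3 (α = 3): (3−4)(3−10)(3−1)(3−2) = (−1)·(−7)·2·1 = 14 ≡ 3, so v_3 = 3^{−1} = 4 (mod 11).
  i = 4 (α = 1): (1−4)(1−10)(1−3)(1−2) = (−3)·(−9)·(−2)·(−1) = 54 ≡ 10, so v_4 = 10^{−1} = 10 (mod 11).
  i = 5 (α = 2): (2−4)(2−10)(2−3)(2−1) = (−2)·(−8)·(−1)·1 = −16 ≡ 6, so v_5 = 6^{−1} = 2 (mod 11).
  v = [7, 10, 4, 10, 2].
Step 2: syndromes of r = [0, 3, 1, 3, 2] (all sums mod 11).
  S_0 = Σ v_i r_i = 7·0 + 10·3 + 4·1 + 10·3 + 2·2 = 68 ≡ 2.
  S_1 = Σ v_i α_i r_i = 7·4·0 + 10·10·3 + 4·3·1 + 10·1·3 + 2·2·2 = 350 ≡ 9.
  α_i^2 mod 11 = [5, 1, 9, 1, 4].
  S_2 = Σ v_i α_i^2 r_i = 7·5·0 + 10·1·3 + 4·9·1 + 10·1·3 + 2·4·2 = 112 ≡ 2.
  S = (2, 9, 2) ≠ 0, so r is not a codeword (an error is present).
Step 3: locate the error. For a single error e at position i, S_ℓ = v_i·e·α_i^ℓ, so α_err = S_1/S_0.
  S_0^{−1} = 2^{−1} = 6 (mod 11), so α_err = 9·6 = 54 ≡ 10 = α_2. Error position i = 2.
  Consistency check: S_2/S_1 = 2·5 = 10 ≡ 10 = α_err ✓ (single-error assumption holds).
Step 4: error magnitude e = S_0/v_2 = S_0·∏_{j≠2}(α_2 − α_j) = 2·10 = 20 ≡ 9 (mod 11).
Step 5: correct position 2: c_2 = r_2 − e = 3 − 9 ≡ 5 (mod 11). Hence c = [0, 5, 1, 3, 2].
  Check: interpolating c through the α_i gives m(x) = 4 + 10·x (degree < 2) with m(α_i) = c_i for every i, so c is indeed a codeword.


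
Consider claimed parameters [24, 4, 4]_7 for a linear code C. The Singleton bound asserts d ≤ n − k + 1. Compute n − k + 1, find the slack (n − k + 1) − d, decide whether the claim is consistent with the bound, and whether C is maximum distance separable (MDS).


Singleton RHS = n − k + 1 = 21, slack = 17, bound satisfied, not MDS.

Singleton bound: d ≤ n − k + 1.
Here n = 24, k = 4, so n − k + 1 = 21.
Given d = 4, check d ≤ 21: YES.
Slack = (n − k + 1) − d = 17.
The code is NOT MDS (slack = 17 > 0).
Description: the claimed parameters are [24, 4, 4]_7; such a code would be non-MDS.


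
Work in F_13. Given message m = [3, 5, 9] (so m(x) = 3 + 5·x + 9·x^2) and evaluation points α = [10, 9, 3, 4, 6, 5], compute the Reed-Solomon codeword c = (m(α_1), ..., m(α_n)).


c = [4, 10, 8, 11, 6, 6]

Message polynomial: m(x) = 3 + 5·x + 9·x^2 (mod 13).
For each evaluation point α_i, compute m(α_i) mod 13:
  α_1 = 10: Horner steps 9 → 4 → 4, so m(10) = 4.
  α_2 = 9: Horner steps 9 → 8 → 10, so m(9) = 10.
  α_3 = 3: Horner steps 9 → 6 → 8, so m(3) = 8.
  α_4 = 4: Horner steps 9 → 2 → 11, so m(4) = 11.
  α_5 = 6: Horner steps 9 → 7 → 6, so m(6) = 6.
  α_6 = 5: Horner steps 9 → 11 → 6, so m(5) = 6.
Codeword c = [4, 10, 8, 11, 6, 6] ∈ F_13^6.


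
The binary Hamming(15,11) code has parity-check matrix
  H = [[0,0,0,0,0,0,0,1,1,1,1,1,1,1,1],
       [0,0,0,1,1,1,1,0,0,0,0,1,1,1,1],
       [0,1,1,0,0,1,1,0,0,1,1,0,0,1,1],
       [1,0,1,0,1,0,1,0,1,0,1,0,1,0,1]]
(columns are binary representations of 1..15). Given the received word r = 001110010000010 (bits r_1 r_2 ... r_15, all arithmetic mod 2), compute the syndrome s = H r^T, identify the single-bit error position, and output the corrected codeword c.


s = (0, 1, 0, 0)^T, error position = 4, corrected codeword c = 001010010000010

Compute s = H r^T mod 2 one row at a time:
  s_1 = 1 + 0 + 0 + 0 + 0 + 0 + 1 + 0 = 2 ≡ 0 (mod 2).
  s_2 = 1 + 1 + 0 + 0 + 0 + 0 + 1 + 0 = 3 ≡ 1 (mod 2).
  s_3 = 0 + 1 + 0 + 0 + 0 + 0 + 1 + 0 = 2 ≡ 0 (mod 2).
  s_4 = 0 + 1 + 1 + 0 + 0 + 0 + 0 + 0 = 2 ≡ 0 (mod 2).
s = (0, 1, 0, 0)^T — this equals column 4 of H (binary 0100), so error is at position 4.
Correct: flip bit 4 of r = 001110010000010 to get c = 001010010000010.


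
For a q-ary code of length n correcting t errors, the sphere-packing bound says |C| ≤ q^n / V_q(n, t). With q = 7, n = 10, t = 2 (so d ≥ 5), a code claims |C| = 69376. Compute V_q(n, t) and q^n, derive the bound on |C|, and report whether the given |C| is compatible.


V_q(n, t) = 1681, q^n = 282475249, Hamming bound = 168040, |C| = 69376 ≤ bound (satisfied).

Step 1: Compute V_q(n, t) = Σ_{j=0}^2 C(n, j) (q−1)^j.
  j = 0: C(10,0)·(6)^0 = 1·1 = 1.
  j = 1: C(10,1)·(6)^1 = 10·6 = 60.
  j = 2: C(10,2)·(6)^2 = 45·36 = 1620.
  V_q(n, t) = 1 + 60 + 1620 = 1681.
Step 2: q^n = 7^10 = 282475249.
Step 3: Hamming bound ⌊q^n / V_q(n,t)⌋ = ⌊282475249/1681⌋ = 168040.
Step 4: Compare |C| = 69376 to 168040: satisfied.
The claimed |C| lies below the Hamming bound.


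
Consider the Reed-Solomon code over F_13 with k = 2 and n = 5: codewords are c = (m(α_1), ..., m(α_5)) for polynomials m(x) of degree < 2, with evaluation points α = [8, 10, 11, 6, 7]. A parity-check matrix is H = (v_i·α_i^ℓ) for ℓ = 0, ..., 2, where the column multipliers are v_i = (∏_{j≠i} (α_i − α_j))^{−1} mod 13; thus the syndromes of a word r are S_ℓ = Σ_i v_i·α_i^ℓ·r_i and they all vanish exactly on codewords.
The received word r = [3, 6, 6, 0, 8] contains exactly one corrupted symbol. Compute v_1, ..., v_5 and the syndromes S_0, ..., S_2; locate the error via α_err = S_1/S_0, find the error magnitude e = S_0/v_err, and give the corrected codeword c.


S = (12, 2, 9), error at position 3, error magnitude e = 5, c = [3, 6, 1, 0, 8].

Step 1: column multipliers v_i = (∏_{j≠i}(α_i − α_j))^{−1} mod 13.
  i = 1 (α = 8): (8−10)(8−11)(8−6)(8−7) = (−2)·(−3)·2·1 = 12 ≡ 12, so v_1 = 12^{−1} = 12 (mod 13).
  i = 2 (α = 10): (10−8)(10−11)(10−6)(10−7) = 2·(−1)·4·3 = −24 ≡ 2, so v_2 = 2^{−1} = 7 (mod 13).
  i = 3 (α = 11): (11−8)(11−10)(11−6)(11−7) = 3·1·5·4 = 60 ≡ 8, so v_3 = 8^{−1} = 5 (mod 13).
  i = 4 (α = 6): (6−8)(6−10)(6−11)(6−7) = (−2)·(−4)·(−5)·(−1) = 40 ≡ 1, so v_4 = 1^{−1} = 1 (mod 13).
  i = 5 (α = 7): (7−8)(7−10)(7−11)(7−6) = (−1)·(−3)·(−4)·1 = −12 ≡ 1, so v_5 = 1^{−1} = 1 (mod 13).
  v = [12, 7, 5, 1, 1].
Step 2: syndromes of r = [3, 6, 6, 0, 8] (all sums mod 13).
  S_0 = Σ v_i r_i = 12·3 + 7·6 + 5·6 + 1·0 + 1·8 = 116 ≡ 12.
  S_1 = Σ v_i α_i r_i = 12·8·3 + 7·10·6 + 5·11·6 + 1·6·0 + 1·7·8 = 1094 ≡ 2.
  α_i^2 mod 13 = [12, 9, 4, 10, 10].
  S_2 = Σ v_i α_i^2 r_i = 12·12·3 + 7·9·6 + 5·4·6 + 1·10·0 + 1·10·8 = 1010 ≡ 9.
  S = (12, 2, 9) ≠ 0, so r is not a codeword (an error is present).
Step 3: locate the error. For a single error e at position i, S_ℓ = v_i·e·α_i^ℓ, so α_err = S_1/S_0.
  S_0^{−1} = 12^{−1} = 12 (mod 13), so α_err = 2·12 = 24 ≡ 11 = α_3. Error position i = 3.
  Consistency check: S_2/S_1 = 9·7 = 63 ≡ 11 = α_err ✓ (single-error assumption holds).
Step 4: error magnitude e = S_0/v_3 = S_0·∏_{j≠3}(α_3 − α_j) = 12·8 = 96 ≡ 5 (mod 13).
Step 5: correct position 3: c_3 = r_3 − e = 6 − 5 ≡ 1 (mod 13). Hence c = [3, 6, 1, 0, 8].
  Check: interpolating c through the α_i gives m(x) = 4 + 8·x (degree < 2) with m(α_i) = c_i for every i, so c is indeed a codeword.


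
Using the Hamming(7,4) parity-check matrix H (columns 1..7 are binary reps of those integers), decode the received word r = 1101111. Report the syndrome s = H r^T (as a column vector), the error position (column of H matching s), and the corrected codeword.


s = (0, 1, 1)^T, error position = 3, corrected codeword c = 1111111

Compute s = H r^T mod 2 one row at a time:
  s_1 = 1 + 1 + 1 + 1 = 4 ≡ 0 (mod 2).
  s_2 = 1 + 0 + 1 + 1 = 3 ≡ 1 (mod 2).
  s_3 = 1 + 0 + 1 + 1 = 3 ≡ 1 (mod 2).
s = (0, 1, 1)^T — this equals column 3 of H (binary 011), so error is at position 3.
Correct: flip bit 3 of r = 1101111 to get c = 1111111.


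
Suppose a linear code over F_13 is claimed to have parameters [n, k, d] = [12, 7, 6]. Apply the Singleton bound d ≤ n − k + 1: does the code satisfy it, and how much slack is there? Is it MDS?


Singleton RHS = n − k + 1 = 6, slack = 0, bound satisfied, MDS.

Singleton bound: d ≤ n − k + 1.
Here n = 12, k = 7, so n − k + 1 = 6.
Given d = 6, check d ≤ 6: YES.
Slack = (n − k + 1) − d = 0.
The code is MDS (slack = 0).
Description: the claimed parameters are [12, 7, 6]_13; such a code would be MDS (meets Singleton bound).


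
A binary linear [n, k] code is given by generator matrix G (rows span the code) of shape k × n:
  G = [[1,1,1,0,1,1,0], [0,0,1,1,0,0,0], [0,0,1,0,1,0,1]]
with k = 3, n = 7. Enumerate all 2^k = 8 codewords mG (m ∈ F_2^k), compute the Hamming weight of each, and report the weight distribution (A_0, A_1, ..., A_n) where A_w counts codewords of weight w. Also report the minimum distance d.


Weight distribution: A_0 = 1, A_2 = 1, A_3 = 2, A_4 = 1, A_5 = 2, A_6 = 1. Minimum distance d = 2.

Enumerate all 2^3 = 8 messages m ∈ F_2^3.
For each, compute codeword c = mG in F_2^7, then tally its weight.
  m = 000 → c = 0000000, weight = 0.
  m = 100 → c = 1110110, weight = 5.
  m = 010 → c = 0011000, weight = 2.
  m = 110 → c = 1101110, weight = 5.
  m = 001 → c = 0010101, weight = 3.
  m = 101 → c = 1100011, weight = 4.
  m = 011 → c = 0001101, weight = 3.
  m = 111 → c = 1111011, weight = 6.
Tally weights:
  weight 0: 1 codewords.
  weight 2: 1 codewords.
  weight 3: 2 codewords.
  weight 4: 1 codewords.
  weight 5: 2 codewords.
  weight 6: 1 codewords.
Minimum distance d = smallest w > 0 with A_w > 0 = 2.
Sanity: Σ A_w = 8 = 2^3 = 8 ✓.


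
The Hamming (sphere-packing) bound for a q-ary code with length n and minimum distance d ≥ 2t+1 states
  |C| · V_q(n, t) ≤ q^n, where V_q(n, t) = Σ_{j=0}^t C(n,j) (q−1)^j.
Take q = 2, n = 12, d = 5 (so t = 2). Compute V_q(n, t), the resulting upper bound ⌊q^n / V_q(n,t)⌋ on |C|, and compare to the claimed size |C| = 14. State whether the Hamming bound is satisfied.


V_q(n, t) = 79, q^n = 4096, Hamming bound = 51, |C| = 14 ≤ bound (satisfied).

Step 1: Compute V_q(n, t) = Σ_{j=0}^2 C(n, j) (q−1)^j.
  j = 0: C(12,0)·(1)^0 = 1·1 = 1.
  j = 1: C(12,1)·(1)^1 = 12·1 = 12.
  j = 2: C(12,2)·(1)^2 = 66·1 = 66.
  V_q(n, t) = 1 + 12 + 66 = 79.
Step 2: q^n = 2^12 = 4096.
Step 3: Hamming bound ⌊q^n / V_q(n,t)⌋ = ⌊4096/79⌋ = 51.
Step 4: Compare |C| = 14 to 51: satisfied.
The claimed |C| lies below the Hamming bound.


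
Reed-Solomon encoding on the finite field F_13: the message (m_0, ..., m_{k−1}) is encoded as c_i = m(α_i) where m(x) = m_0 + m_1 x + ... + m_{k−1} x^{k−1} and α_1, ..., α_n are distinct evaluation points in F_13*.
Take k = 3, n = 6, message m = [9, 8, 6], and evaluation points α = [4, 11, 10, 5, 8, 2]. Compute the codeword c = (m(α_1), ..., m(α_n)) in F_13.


c = [7, 4, 0, 4, 2, 10]

Message polynomial: m(x) = 9 + 8·x + 6·x^2 (mod 13).
For each evaluation point α_i, compute m(α_i) mod 13:
  α_1 = 4: Horner steps 6 → 6 → 7, so m(4) = 7.
  α_2 = 11: Horner steps 6 → 9 → 4, so m(11) = 4.
  α_3 = 10: Horner steps 6 → 3 → 0, so m(10) = 0.
  α_4 = 5: Horner steps 6 → 12 → 4, so m(5) = 4.
  α_5 = 8: Horner steps 6 → 4 → 2, so m(8) = 2.
  α_6 = 2: Horner steps 6 → 7 → 10, so m(2) = 10.
Codeword c = [7, 4, 0, 4, 2, 10] ∈ F_13^6.


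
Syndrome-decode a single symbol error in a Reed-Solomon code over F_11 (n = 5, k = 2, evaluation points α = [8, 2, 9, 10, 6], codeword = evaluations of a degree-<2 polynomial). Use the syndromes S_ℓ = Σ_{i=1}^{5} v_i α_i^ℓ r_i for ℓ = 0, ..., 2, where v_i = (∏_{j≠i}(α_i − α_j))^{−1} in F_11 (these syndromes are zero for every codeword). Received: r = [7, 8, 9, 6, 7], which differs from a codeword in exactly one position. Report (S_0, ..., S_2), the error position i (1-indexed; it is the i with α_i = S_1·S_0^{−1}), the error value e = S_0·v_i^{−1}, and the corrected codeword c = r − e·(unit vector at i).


S = (3, 2, 5), error at position 1, error magnitude e = 6, c = [1, 8, 9, 6, 7].

Step 1: column multipliers v_i = (∏_{j≠i}(α_i − α_j))^{−1} mod 11.
  i = 1 (α = 8): (8−2)(8−9)(8−10)(8−6) = 6·(−1)·(−2)·2 = 24 ≡ 2, so v_1 = 2^{−1} = 6 (mod 11).
  i = 2 (α = 2): (2−8)(2−9)(2−10)(2−6) = (−6)·(−7)·(−8)·(−4) = 1344 ≡ 2, so v_2 = 2^{−1} = 6 (mod 11).
  i = 3 (α = 9): (9−8)(9−2)(9−10)(9−6) = 1·7·(−1)·3 = −21 ≡ 1, so v_3 = 1^{−1} = 1 (mod 11).
  i = 4 (α = 10): (10−8)(10−2)(10−9)(10−6) = 2·8·1·4 = 64 ≡ 9, so v_4 = 9^{−1} = 5 (mod 11).
  i = 5 (α = 6): (6−8)(6−2)(6−9)(6−10) = (−2)·4·(−3)·(−4) = −96 ≡ 3, so v_5 = 3^{−1} = 4 (mod 11).
  v = [6, 6, 1, 5, 4].
Step 2: syndromes of r = [7, 8, 9, 6, 7] (all sums mod 11).
  S_0 = Σ v_i r_i = 6·7 + 6·8 + 1·9 + 5·6 + 4·7 = 157 ≡ 3.
  S_1 = Σ v_i α_i r_i = 6·8·7 + 6·2·8 + 1·9·9 + 5·10·6 + 4·6·7 = 981 ≡ 2.
  α_i^2 mod 11 = [9, 4, 4, 1, 3].
  S_2 = Σ v_i α_i^2 r_i = 6·9·7 + 6·4·8 + 1·4·9 + 5·1·6 + 4·3·7 = 720 ≡ 5.
  S = (3, 2, 5) ≠ 0, so r is not a codeword (an error is present).
Step 3: locate the error. For a single error e at position i, S_ℓ = v_i·e·α_i^ℓ, so α_err = S_1/S_0.
  S_0^{−1} = 3^{−1} = 4 (mod 11), so α_err = 2·4 = 8 ≡ 8 = α_1. Error position i = 1.
  Consistency check: S_2/S_1 = 5·6 = 30 ≡ 8 = α_err ✓ (single-error assumption holds).
Step 4: error magnitude e = S_0/v_1 = S_0·∏_{j≠1}(α_1 − α_j) = 3·2 = 6 ≡ 6 (mod 11).
Step 5: correct position 1: c_1 = r_1 − e = 7 − 6 ≡ 1 (mod 11). Hence c = [1, 8, 9, 6, 7].
  Check: interpolating c through the α_i gives m(x) = 3 + 8·x (degree < 2) with m(α_i) = c_i for every i, so c is indeed a codeword.


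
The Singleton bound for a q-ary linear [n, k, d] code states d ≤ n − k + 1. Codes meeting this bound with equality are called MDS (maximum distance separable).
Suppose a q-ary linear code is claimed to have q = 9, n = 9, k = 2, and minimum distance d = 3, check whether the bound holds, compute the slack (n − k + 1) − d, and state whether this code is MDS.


Singleton RHS = n − k + 1 = 8, slack = 5, bound satisfied, not MDS.

Singleton bound: d ≤ n − k + 1.
Here n = 9, k = 2, so n − k + 1 = 8.
Given d = 3, check d ≤ 8: YES.
Slack = (n − k + 1) − d = 5.
The code is NOT MDS (slack = 5 > 0).
Description: the claimed parameters are [9, 2, 3]_9; such a code would be non-MDS.


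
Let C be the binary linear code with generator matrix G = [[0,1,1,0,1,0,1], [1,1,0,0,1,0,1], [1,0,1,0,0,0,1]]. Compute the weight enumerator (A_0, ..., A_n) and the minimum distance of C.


Weight distribution: A_0 = 1, A_1 = 1, A_2 = 1, A_3 = 3, A_4 = 2. Minimum distance d = 1.

Enumerate all 2^3 = 8 messages m ∈ F_2^3.
For each, compute codeword c = mG in F_2^7, then tally its weight.
  m = 000 → c = 0000000, weight = 0.
  m = 100 → c = 0110101, weight = 4.
  m = 010 → c = 1100101, weight = 4.
  m = 110 → c = 1010000, weight = 2.
  m = 001 → c = 1010001, weight = 3.
  m = 101 → c = 1100100, weight = 3.
  m = 011 → c = 0110100, weight = 3.
  m = 111 → c = 0000001, weight = 1.
Tally weights:
  weight 0: 1 codewords.
  weight 1: 1 codewords.
  weight 2: 1 codewords.
  weight 3: 3 codewords.
  weight 4: 2 codewords.
Minimum distance d = smallest w > 0 with A_w > 0 = 1.
Sanity: Σ A_w = 8 = 2^3 = 8 ✓.


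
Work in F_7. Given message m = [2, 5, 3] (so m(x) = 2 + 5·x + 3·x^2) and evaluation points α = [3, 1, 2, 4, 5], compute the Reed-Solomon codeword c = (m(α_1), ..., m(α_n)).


c = [2, 3, 3, 0, 4]

Message polynomial: m(x) = 2 + 5·x + 3·x^2 (mod 7).
For each evaluation point α_i, compute m(α_i) mod 7:
  α_1 = 3: Horner steps 3 → 0 → 2, so m(3) = 2.
  α_2 = 1: Horner steps 3 → 1 → 3, so m(1) = 3.
  α_3 = 2: Horner steps 3 → 4 → 3, so m(2) = 3.
  α_4 = 4: Horner steps 3 → 3 → 0, so m(4) = 0.
  α_5 = 5: Horner steps 3 → 6 → 4, so m(5) = 4.
Codeword c = [2, 3, 3, 0, 4] ∈ F_7^5.


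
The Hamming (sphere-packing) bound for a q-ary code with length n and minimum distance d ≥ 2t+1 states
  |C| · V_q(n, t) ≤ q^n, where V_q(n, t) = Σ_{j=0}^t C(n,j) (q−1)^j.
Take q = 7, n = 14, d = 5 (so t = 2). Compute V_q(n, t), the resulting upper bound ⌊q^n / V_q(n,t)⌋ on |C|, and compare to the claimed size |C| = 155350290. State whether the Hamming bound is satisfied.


V_q(n, t) = 3361, q^n = 678223072849, Hamming bound = 201792047, |C| = 155350290 ≤ bound (satisfied).

Step 1: Compute V_q(n, t) = Σ_{j=0}^2 C(n, j) (q−1)^j.
  j = 0: C(14,0)·(6)^0 = 1·1 = 1.
  j = 1: C(14,1)·(6)^1 = 14·6 = 84.
  j = 2: C(14,2)·(6)^2 = 91·36 = 3276.
  V_q(n, t) = 1 + 84 + 3276 = 3361.
Step 2: q^n = 7^14 = 678223072849.
Step 3: Hamming bound ⌊q^n / V_q(n,t)⌋ = ⌊678223072849/3361⌋ = 201792047.
Step 4: Compare |C| = 155350290 to 201792047: satisfied.
The claimed |C| lies below the Hamming bound.


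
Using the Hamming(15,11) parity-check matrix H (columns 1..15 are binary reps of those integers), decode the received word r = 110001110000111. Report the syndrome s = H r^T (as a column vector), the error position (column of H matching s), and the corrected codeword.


s = (0, 1, 1, 0)^T, error position = 6, corrected codeword c = 110000110000111

Compute s = H r^T mod 2 one row at a time:
  s_1 = 1 + 0 + 0 + 0 + 0 + 1 + 1 + 1 = 4 ≡ 0 (mod 2).
  s_2 = 0 + 0 + 1 + 1 + 0 + 1 + 1 + 1 = 5 ≡ 1 (mod 2).
  s_3 = 1 + 0 + 1 + 1 + 0 + 0 + 1 + 1 = 5 ≡ 1 (mod 2).
  s_4 = 1 + 0 + 0 + 1 + 0 + 0 + 1 + 1 = 4 ≡ 0 (mod 2).
s = (0, 1, 1, 0)^T — this equals column 6 of H (binary 0110), so error is at position 6.
Correct: flip bit 6 of r = 110001110000111 to get c = 110000110000111.


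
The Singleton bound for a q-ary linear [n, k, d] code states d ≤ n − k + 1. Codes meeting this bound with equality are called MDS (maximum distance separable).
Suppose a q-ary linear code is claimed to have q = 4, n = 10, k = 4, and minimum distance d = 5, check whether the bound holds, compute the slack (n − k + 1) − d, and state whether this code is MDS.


Singleton RHS = n − k + 1 = 7, slack = 2, bound satisfied, not MDS.

Singleton bound: d ≤ n − k + 1.
Here n = 10, k = 4, so n − k + 1 = 7.
Given d = 5, check d ≤ 7: YES.
Slack = (n − k + 1) − d = 2.
The code is NOT MDS (slack = 2 > 0).
Description: the claimed parameters are [10, 4, 5]_4; such a code would be non-MDS.


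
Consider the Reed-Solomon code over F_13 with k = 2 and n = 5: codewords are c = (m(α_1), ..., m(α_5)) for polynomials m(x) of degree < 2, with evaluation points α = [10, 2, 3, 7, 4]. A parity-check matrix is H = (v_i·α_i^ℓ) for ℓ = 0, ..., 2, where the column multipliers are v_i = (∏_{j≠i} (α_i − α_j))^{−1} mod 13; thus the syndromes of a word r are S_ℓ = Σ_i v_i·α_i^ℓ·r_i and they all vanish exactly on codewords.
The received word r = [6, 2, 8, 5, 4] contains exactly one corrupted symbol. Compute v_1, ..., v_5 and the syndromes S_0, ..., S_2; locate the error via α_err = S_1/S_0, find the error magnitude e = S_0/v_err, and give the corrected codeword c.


S = (8, 3, 6), error at position 2, error magnitude e = 3, c = [6, 12, 8, 5, 4].

Step 1: column multipliers v_i = (∏_{j≠i}(α_i − α_j))^{−1} mod 13.
  i = 1 (α = 10): (10−2)(10−3)(10−7)(10−4) = 8·7·3·6 = 1008 ≡ 7, so v_1 = 7^{−1} = 2 (mod 13).
  i = 2 (α = 2): (2−10)(2−3)(2−7)(2−4) = (−8)·(−1)·(−5)·(−2) = 80 ≡ 2, so v_2 = 2^{−1} = 7 (mod 13).
  i = 3 (α = 3): (3−10)(3−2)(3−7)(3−4) = (−7)·1·(−4)·(−1) = −28 ≡ 11, so v_3 = 11^{−1} = 6 (mod 13).
  i = 4 (α = 7): (7−10)(7−2)(7−3)(7−4) = (−3)·5·4·3 = −180 ≡ 2, so v_4 = 2^{−1} = 7 (mod 13).
  i = 5 (α = 4): (4−10)(4−2)(4−3)(4−7) = (−6)·2·1·(−3) = 36 ≡ 10, so v_5 = 10^{−1} = 4 (mod 13).
  v = [2, 7, 6, 7, 4].
Step 2: syndromes of r = [6, 2, 8, 5, 4] (all sums mod 13).
  S_0 = Σ v_i r_i = 2·6 + 7·2 + 6·8 + 7·5 + 4·4 = 125 ≡ 8.
  S_1 = Σ v_i α_i r_i = 2·10·6 + 7·2·2 + 6·3·8 + 7·7·5 + 4·4·4 = 601 ≡ 3.
  α_i^2 mod 13 = [9, 4, 9, 10, 3].
  S_2 = Σ v_i α_i^2 r_i = 2·9·6 + 7·4·2 + 6·9·8 + 7·10·5 + 4·3·4 = 994 ≡ 6.
  S = (8, 3, 6) ≠ 0, so r is not a codeword (an error is present).
Step 3: locate the error. For a single error e at position i, S_ℓ = v_i·e·α_i^ℓ, so α_err = S_1/S_0.
  S_0^{−1} = 8^{−1} = 5 (mod 13), so α_err = 3·5 = 15 ≡ 2 = α_2. Error position i = 2.
  Consistency check: S_2/S_1 = 6·9 = 54 ≡ 2 = α_err ✓ (single-error assumption holds).
Step 4: error magnitude e = S_0/v_2 = S_0·∏_{j≠2}(α_2 − α_j) = 8·2 = 16 ≡ 3 (mod 13).
Step 5: correct position 2: c_2 = r_2 − e = 2 − 3 ≡ 12 (mod 13). Hence c = [6, 12, 8, 5, 4].
  Check: interpolating c through the α_i gives m(x) = 7 + 9·x (degree < 2) with m(α_i) = c_i for every i, so c is indeed a codeword.


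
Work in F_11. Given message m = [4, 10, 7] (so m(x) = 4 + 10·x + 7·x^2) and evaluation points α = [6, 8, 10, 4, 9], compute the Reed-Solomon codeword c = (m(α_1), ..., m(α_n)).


c = [8, 4, 1, 2, 1]

Message polynomial: m(x) = 4 + 10·x + 7·x^2 (mod 11).
For each evaluation point α_i, compute m(α_i) mod 11:
  α_1 = 6: Horner steps 7 → 8 → 8, so m(6) = 8.
  α_2 = 8: Horner steps 7 → 0 → 4, so m(8) = 4.
  α_3 = 10: Horner steps 7 → 3 → 1, so m(10) = 1.
  α_4 = 4: Horner steps 7 → 5 → 2, so m(4) = 2.
  α_5 = 9: Horner steps 7 → 7 → 1, so m(9) = 1.
Codeword c = [8, 4, 1, 2, 1] ∈ F_11^5.


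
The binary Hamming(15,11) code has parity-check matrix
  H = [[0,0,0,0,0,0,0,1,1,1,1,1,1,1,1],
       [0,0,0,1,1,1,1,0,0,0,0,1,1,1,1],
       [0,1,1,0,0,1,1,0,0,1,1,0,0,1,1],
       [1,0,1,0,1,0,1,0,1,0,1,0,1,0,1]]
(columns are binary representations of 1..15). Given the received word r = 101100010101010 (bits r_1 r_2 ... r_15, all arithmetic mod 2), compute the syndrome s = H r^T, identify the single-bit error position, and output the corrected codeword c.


s = (0, 1, 1, 0)^T, error position = 6, corrected codeword c = 101101010101010

Compute s = H r^T mod 2 one row at a time:
  s_1 = 1 + 0 + 1 + 0 + 1 + 0 + 1 + 0 = 4 ≡ 0 (mod 2).
  s_2 = 1 + 0 + 0 + 0 + 1 + 0 + 1 + 0 = 3 ≡ 1 (mod 2).
  s_3 = 0 + 1 + 0 + 0 + 1 + 0 + 1 + 0 = 3 ≡ 1 (mod 2).
  s_4 = 1 + 1 + 0 + 0 + 0 + 0 + 0 + 0 = 2 ≡ 0 (mod 2).
s = (0, 1, 1, 0)^T — this equals column 6 of H (binary 0110), so error is at position 6.
Correct: flip bit 6 of r = 101100010101010 to get c = 101101010101010.


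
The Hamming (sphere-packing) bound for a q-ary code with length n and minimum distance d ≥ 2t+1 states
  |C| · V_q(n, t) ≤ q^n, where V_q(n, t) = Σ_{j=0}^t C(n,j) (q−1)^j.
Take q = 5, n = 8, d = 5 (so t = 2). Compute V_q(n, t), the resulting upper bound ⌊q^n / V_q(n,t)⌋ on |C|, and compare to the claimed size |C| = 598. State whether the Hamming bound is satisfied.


V_q(n, t) = 481, q^n = 390625, Hamming bound = 812, |C| = 598 ≤ bound (satisfied).

Step 1: Compute V_q(n, t) = Σ_{j=0}^2 C(n, j) (q−1)^j.
  j = 0: C(8,0)·(4)^0 = 1·1 = 1.
  j = 1: C(8,1)·(4)^1 = 8·4 = 32.
  j = 2: C(8,2)·(4)^2 = 28·16 = 448.
  V_q(n, t) = 1 + 32 + 448 = 481.
Step 2: q^n = 5^8 = 390625.
Step 3: Hamming bound ⌊q^n / V_q(n,t)⌋ = ⌊390625/481⌋ = 812.
Step 4: Compare |C| = 598 to 812: satisfied.
The claimed |C| lies below the Hamming bound.


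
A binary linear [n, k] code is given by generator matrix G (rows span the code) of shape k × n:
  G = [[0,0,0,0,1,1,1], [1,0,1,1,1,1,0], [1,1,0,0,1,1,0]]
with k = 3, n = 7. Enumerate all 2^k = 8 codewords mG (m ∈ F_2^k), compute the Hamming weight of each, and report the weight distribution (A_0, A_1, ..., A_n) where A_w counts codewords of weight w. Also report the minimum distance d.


Weight distribution: A_0 = 1, A_3 = 3, A_4 = 2, A_5 = 1, A_6 = 1. Minimum distance d = 3.

Enumerate all 2^3 = 8 messages m ∈ F_2^3.
For each, compute codeword c = mG in F_2^7, then tally its weight.
  m = 000 → c = 0000000, weight = 0.
  m = 100 → c = 0000111, weight = 3.
  m = 010 → c = 1011110, weight = 5.
  m = 110 → c = 1011001, weight = 4.
  m = 001 → c = 1100110, weight = 4.
  m = 101 → c = 1100001, weight = 3.
  m = 011 → c = 0111000, weight = 3.
  m = 111 → c = 0111111, weight = 6.
Tally weights:
  weight 0: 1 codewords.
  weight 3: 3 codewords.
  weight 4: 2 codewords.
  weight 5: 1 codewords.
  weight 6: 1 codewords.
Minimum distance d = smallest w > 0 with A_w > 0 = 3.
Sanity: Σ A_w = 8 = 2^3 = 8 ✓.


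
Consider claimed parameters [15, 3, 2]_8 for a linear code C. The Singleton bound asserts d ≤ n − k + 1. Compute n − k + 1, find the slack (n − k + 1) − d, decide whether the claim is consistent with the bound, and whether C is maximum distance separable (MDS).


Singleton RHS = n − k + 1 = 13, slack = 11, bound satisfied, not MDS.

Singleton bound: d ≤ n − k + 1.
Here n = 15, k = 3, so n − k + 1 = 13.
Given d = 2, check d ≤ 13: YES.
Slack = (n − k + 1) − d = 11.
The code is NOT MDS (slack = 11 > 0).
Description: the claimed parameters are [15, 3, 2]_8; such a code would be non-MDS.
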